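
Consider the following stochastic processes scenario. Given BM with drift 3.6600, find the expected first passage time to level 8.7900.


Expected first passage time = a/mu
= 8.7900/3.6600
= 2.4016

2.4016


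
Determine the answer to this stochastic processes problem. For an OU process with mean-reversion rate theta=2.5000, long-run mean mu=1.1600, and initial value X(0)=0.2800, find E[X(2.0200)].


E[X(t)] = mu + (X(0) - mu)*exp(-theta*t)
= 1.1600 + (0.2800 - 1.1600)*exp(-2.5000*2.0200)
= 1.1600 + -0.8800 * 0.0064
= 1.1544

1.1544


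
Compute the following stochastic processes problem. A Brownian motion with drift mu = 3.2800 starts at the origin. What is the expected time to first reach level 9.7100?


Expected first passage time = a/mu
= 9.7100/3.2800
= 2.9604

2.9604


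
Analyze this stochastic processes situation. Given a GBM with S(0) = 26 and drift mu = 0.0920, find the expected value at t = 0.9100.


E[S(t)] = S(0) * exp(mu * t)
= 26 * exp(0.0920 * 0.9100)
= 26 * 1.0873
= 28.2704

28.2704


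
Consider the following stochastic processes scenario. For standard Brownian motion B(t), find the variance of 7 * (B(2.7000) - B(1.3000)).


Var(alpha*(B(t)-B(s))) = alpha^2 * (t-s)
= 7^2 * (2.7000 - 1.3000)
= 49 * 1.4000
= 68.6000

68.6000


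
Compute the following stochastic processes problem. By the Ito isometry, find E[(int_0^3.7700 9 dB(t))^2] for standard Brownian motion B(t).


By Ito isometry: E[(int f dB)^2] = int f^2 dt
= 9^2 * 3.7700
= 81 * 3.7700 = 305.3700

305.3700


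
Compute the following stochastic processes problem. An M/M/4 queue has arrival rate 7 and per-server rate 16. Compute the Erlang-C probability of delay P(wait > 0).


a = lambda/mu = 0.4375
rho = a/c = 0.1094
Erlang-C formula applied:
C(c,a) = 0.0011

0.0011


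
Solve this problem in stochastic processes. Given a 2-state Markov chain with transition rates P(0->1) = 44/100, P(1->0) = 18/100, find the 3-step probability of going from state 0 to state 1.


Computing P^3 by matrix multiplication.
P = [[0.5600, 0.4400], [0.1800, 0.8200]]
After raising P to the power 3:
P^3(0,1) = 0.6707

0.6707


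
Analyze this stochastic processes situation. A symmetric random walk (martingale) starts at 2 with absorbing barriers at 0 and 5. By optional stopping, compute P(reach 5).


By optional stopping theorem: E(M at tau) = M(0) = 2
P(hit 5)*5 + P(hit 0)*0 = 2
P(hit 5) = (2 - 0)/(5 - 0) = 2/5 = 0.4000

0.4000


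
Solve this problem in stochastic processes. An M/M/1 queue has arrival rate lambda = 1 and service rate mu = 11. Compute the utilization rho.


rho = lambda/mu
= 1/11
= 0.0909

0.0909


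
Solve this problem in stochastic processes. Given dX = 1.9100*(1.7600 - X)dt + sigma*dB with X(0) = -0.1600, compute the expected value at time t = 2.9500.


E[X(t)] = mu + (X(0) - mu)*exp(-theta*t)
= 1.7600 + (-0.1600 - 1.7600)*exp(-1.9100*2.9500)
= 1.7600 + -1.9200 * 0.0036
= 1.7531

1.7531


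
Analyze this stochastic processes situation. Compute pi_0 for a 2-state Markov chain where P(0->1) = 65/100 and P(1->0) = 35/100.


Stationary distribution: pi_0 = p10/(p01+p10), pi_1 = p01/(p01+p10)
p01 = 0.6500, p10 = 0.3500
pi_0 = 0.3500

0.3500


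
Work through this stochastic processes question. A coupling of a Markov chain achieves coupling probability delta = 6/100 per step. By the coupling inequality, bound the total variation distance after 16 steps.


TV distance bound <= (1-delta)^n
= (1 - 0.0600)^16
= 0.9400^16
= 0.3716

0.3716


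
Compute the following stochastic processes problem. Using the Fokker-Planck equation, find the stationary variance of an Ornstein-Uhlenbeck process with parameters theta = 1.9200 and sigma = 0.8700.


Stationary variance = sigma^2 / (2*theta)
= 0.8700^2 / (2*1.9200)
= 0.7569 / 3.8400
= 0.1971

0.1971


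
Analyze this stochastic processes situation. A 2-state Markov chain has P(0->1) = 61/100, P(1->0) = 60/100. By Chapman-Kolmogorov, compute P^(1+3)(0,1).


P^4 = P^1 * P^3
Computing via matrix multiplication of the transition matrix.
Entry (0,1) of P^4 = 0.5032

0.5032


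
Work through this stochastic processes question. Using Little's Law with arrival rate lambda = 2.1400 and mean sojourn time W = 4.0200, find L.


Little's Law: L = lambda * W
= 2.1400 * 4.0200
= 8.6028

8.6028


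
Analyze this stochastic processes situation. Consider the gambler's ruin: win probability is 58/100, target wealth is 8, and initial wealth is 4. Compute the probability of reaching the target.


Gambler's ruin formula:
r = q/p = 0.4200/0.5800 = 0.7241
P(win) = (1 - r^i)/(1 - r^N)
= (1 - 0.7241^4)/(1 - 0.7241^8)
= 0.7843

0.7843


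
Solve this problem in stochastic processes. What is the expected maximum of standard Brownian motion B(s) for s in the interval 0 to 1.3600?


E(max B(s)) = sqrt(2t/pi)
= sqrt(2*1.3600/pi)
= sqrt(0.8658)
= 0.9305

0.9305


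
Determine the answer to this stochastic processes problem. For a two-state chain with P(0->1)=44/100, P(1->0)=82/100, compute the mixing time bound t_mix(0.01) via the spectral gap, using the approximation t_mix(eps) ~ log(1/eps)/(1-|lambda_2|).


lambda_2 = |1 - p01 - p10| = |1 - 0.4400 - 0.8200| = 0.2600
t_mix ~ log(1/eps)/(1 - |lambda_2|)
= log(100)/(1 - 0.2600) = 4.6052/0.7400
= 6.2232

6.2232


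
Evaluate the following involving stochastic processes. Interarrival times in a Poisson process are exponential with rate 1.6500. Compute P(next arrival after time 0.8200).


P(X > t) = exp(-lambda * t)
= exp(-1.6500 * 0.8200)
= exp(-1.3530) = 0.2585

0.2585


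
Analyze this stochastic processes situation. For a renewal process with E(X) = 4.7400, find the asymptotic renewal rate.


Long-run renewal rate = 1/E(X)
= 1/4.7400
= 0.2110

0.2110


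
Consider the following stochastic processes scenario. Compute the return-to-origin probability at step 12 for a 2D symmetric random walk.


P = C(12,6)^2 / 4^12
= 924^2 / 16777216
= 853776 / 16777216
= 0.0509

0.0509


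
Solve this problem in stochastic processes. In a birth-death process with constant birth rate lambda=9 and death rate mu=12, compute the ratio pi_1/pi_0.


For birth-death process, pi_n/pi_0 = (lambda/mu)^n
= (9/12)^1
= 0.7500

0.7500


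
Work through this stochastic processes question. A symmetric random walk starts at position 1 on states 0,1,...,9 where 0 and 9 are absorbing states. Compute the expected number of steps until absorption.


For symmetric RW on 0,...,N with absorbing barriers, E(i) = i*(N-i)
E(1) = 1 * 8 = 8

8


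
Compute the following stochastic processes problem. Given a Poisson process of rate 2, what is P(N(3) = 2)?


P(N(t)=k) = (lambda*t)^k * exp(-lambda*t) / k!
lambda*t = 6
= 6^2 * exp(-6) / 2!
= 36 * 0.0025 / 2
= 0.0446

0.0446


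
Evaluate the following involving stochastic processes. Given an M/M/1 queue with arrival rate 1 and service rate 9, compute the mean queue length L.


rho = 1/9 = 0.1111
L = rho/(1-rho)
= 0.1111/0.8889
= 0.1250

0.1250


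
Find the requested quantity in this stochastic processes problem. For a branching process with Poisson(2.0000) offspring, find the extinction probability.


Since mu = 2.0000 > 1, extinction prob q < 1.
Solve s = exp(mu*(s-1)) iteratively.
q = 0.2032

0.2032


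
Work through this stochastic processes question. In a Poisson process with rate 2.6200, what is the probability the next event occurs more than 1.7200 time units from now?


P(X > t) = exp(-lambda * t)
= exp(-2.6200 * 1.7200)
= exp(-4.5064) = 0.0110

0.0110


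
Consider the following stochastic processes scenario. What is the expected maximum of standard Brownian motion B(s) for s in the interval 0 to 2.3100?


E(max B(s)) = sqrt(2t/pi)
= sqrt(2*2.3100/pi)
= sqrt(1.4706)
= 1.2127

1.2127


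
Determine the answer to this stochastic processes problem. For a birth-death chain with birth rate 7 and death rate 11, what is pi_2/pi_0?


For birth-death process, pi_n/pi_0 = (lambda/mu)^n
= (7/11)^2
= 0.4050

0.4050


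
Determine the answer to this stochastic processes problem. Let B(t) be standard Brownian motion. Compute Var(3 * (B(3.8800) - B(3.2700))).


Var(alpha*(B(t)-B(s))) = alpha^2 * (t-s)
= 3^2 * (3.8800 - 3.2700)
= 9 * 0.6100
= 5.4900

5.4900


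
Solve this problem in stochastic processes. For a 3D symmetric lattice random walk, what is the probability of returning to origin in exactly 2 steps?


P(return in 2 steps) = P(reverse first step) = 1/(2d)
= 1/6
= 0.1667

0.1667


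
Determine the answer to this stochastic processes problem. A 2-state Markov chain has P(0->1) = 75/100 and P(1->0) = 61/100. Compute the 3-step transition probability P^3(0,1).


Computing P^3 by matrix multiplication.
P = [[0.2500, 0.7500], [0.6100, 0.3900]]
After raising P to the power 3:
P^3(0,1) = 0.5772

0.5772


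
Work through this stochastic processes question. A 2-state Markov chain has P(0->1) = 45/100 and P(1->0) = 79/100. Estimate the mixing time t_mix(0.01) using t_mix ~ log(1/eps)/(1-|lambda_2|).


lambda_2 = |1 - p01 - p10| = |1 - 0.4500 - 0.7900| = 0.2400
t_mix ~ log(1/eps)/(1 - |lambda_2|)
= log(100)/(1 - 0.2400) = 4.6052/0.7600
= 6.0594

6.0594


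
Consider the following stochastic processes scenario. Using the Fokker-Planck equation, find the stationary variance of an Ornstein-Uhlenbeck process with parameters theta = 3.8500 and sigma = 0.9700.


Stationary variance = sigma^2 / (2*theta)
= 0.9700^2 / (2*3.8500)
= 0.9409 / 7.7000
= 0.1222

0.1222


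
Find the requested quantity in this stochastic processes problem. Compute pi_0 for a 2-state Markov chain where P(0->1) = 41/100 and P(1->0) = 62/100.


Stationary distribution: pi_0 = p10/(p01+p10), pi_1 = p01/(p01+p10)
p01 = 0.4100, p10 = 0.6200
pi_0 = 0.6019

0.6019


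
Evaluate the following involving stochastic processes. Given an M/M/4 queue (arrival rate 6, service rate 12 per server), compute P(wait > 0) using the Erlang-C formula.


a = lambda/mu = 0.5000
rho = a/c = 0.1250
Erlang-C formula applied:
C(c,a) = 0.0018

0.0018


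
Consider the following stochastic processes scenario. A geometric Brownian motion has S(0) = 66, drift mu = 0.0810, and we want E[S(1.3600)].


E[S(t)] = S(0) * exp(mu * t)
= 66 * exp(0.0810 * 1.3600)
= 66 * 1.1165
= 73.6861

73.6861


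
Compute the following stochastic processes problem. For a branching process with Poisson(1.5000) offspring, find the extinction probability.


Since mu = 1.5000 > 1, extinction prob q < 1.
Solve s = exp(mu*(s-1)) iteratively.
q = 0.4172

0.4172


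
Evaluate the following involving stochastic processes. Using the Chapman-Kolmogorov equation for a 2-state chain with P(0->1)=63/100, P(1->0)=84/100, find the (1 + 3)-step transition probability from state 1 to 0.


P^4 = P^1 * P^3
Computing via matrix multiplication of the transition matrix.
Entry (1,0) of P^4 = 0.5435

0.5435


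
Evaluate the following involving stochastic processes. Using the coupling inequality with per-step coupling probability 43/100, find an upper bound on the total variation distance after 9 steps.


TV distance bound <= (1-delta)^n
= (1 - 0.4300)^9
= 0.5700^9
= 0.0064

0.0064


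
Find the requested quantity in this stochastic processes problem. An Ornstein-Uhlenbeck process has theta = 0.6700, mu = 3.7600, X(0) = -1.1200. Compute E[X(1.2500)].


E[X(t)] = mu + (X(0) - mu)*exp(-theta*t)
= 3.7600 + (-1.1200 - 3.7600)*exp(-0.6700*1.2500)
= 3.7600 + -4.8800 * 0.4328
= 1.6480

1.6480


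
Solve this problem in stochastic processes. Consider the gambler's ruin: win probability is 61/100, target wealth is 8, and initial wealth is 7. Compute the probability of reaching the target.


Gambler's ruin formula:
r = q/p = 0.3900/0.6100 = 0.6393
P(win) = (1 - r^i)/(1 - r^N)
= (1 - 0.6393^7)/(1 - 0.6393^8)
= 0.9838

0.9838


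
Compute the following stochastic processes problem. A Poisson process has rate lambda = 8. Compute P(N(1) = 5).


P(N(t)=k) = (lambda*t)^k * exp(-lambda*t) / k!
lambda*t = 8
= 8^5 * exp(-8) / 5!
= 32768 * 3.3546e-04 / 120
= 0.0916

0.0916


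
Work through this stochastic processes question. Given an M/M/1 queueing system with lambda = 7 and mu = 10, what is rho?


rho = lambda/mu
= 7/10
= 0.7000

0.7000


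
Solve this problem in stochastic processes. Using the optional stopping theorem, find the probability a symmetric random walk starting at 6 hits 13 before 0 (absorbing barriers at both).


By optional stopping theorem: E(M at tau) = M(0) = 6
P(hit 13)*13 + P(hit 0)*0 = 6
P(hit 13) = (6 - 0)/(13 - 0) = 6/13 = 0.4615

0.4615


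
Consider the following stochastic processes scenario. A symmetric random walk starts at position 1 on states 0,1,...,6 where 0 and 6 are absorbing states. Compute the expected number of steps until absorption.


For symmetric RW on 0,...,N with absorbing barriers, E(i) = i*(N-i)
E(1) = 1 * 5 = 5

5


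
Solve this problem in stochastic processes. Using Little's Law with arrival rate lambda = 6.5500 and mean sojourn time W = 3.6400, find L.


Little's Law: L = lambda * W
= 6.5500 * 3.6400
= 23.8420

23.8420


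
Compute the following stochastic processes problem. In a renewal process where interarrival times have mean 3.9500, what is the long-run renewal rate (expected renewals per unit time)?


Long-run renewal rate = 1/E(X)
= 1/3.9500
= 0.2532

0.2532


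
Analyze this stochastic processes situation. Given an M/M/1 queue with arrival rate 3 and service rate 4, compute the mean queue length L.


rho = 3/4 = 0.7500
L = rho/(1-rho)
= 0.7500/0.2500
= 3.0000

3.0000


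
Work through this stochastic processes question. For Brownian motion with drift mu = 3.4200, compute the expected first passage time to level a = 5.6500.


Expected first passage time = a/mu
= 5.6500/3.4200
= 1.6520

1.6520


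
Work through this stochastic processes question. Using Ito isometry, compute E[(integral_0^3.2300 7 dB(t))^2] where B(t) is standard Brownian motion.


By Ito isometry: E[(int f dB)^2] = int f^2 dt
= 7^2 * 3.2300
= 49 * 3.2300 = 158.2700

158.2700


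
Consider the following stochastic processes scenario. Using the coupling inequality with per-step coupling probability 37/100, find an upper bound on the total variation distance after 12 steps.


TV distance bound <= (1-delta)^n
= (1 - 0.3700)^12
= 0.6300^12
= 0.0039

0.0039


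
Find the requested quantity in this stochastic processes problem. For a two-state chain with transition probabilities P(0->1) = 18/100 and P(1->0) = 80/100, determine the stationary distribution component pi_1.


Stationary distribution: pi_0 = p10/(p01+p10), pi_1 = p01/(p01+p10)
p01 = 0.1800, p10 = 0.8000
pi_1 = 0.1837

0.1837


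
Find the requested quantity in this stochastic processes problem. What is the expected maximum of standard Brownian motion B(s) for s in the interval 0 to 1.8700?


E(max B(s)) = sqrt(2t/pi)
= sqrt(2*1.8700/pi)
= sqrt(1.1905)
= 1.0911

1.0911


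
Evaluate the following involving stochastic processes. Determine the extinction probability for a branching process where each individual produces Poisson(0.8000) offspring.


Since mu = 0.8000 <= 1, extinction probability = 1.

1.0000


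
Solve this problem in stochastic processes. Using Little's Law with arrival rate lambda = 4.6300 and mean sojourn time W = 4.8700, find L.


Little's Law: L = lambda * W
= 4.6300 * 4.8700
= 22.5481

22.5481


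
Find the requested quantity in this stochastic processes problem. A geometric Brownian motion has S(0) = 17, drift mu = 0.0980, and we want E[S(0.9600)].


E[S(t)] = S(0) * exp(mu * t)
= 17 * exp(0.0980 * 0.9600)
= 17 * 1.0986
= 18.6770

18.6770


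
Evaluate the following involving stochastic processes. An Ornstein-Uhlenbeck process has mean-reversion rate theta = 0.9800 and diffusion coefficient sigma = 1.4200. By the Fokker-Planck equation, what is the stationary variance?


Stationary variance = sigma^2 / (2*theta)
= 1.4200^2 / (2*0.9800)
= 2.0164 / 1.9600
= 1.0288

1.0288


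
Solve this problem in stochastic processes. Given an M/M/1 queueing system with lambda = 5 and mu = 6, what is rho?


rho = lambda/mu
= 5/6
= 0.8333

0.8333


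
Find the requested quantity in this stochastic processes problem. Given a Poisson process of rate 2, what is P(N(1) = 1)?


P(N(t)=k) = (lambda*t)^k * exp(-lambda*t) / k!
lambda*t = 2
= 2^1 * exp(-2) / 1!
= 2 * 0.1353 / 1
= 0.2707

0.2707


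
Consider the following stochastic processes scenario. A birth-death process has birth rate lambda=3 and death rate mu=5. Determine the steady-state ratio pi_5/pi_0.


For birth-death process, pi_n/pi_0 = (lambda/mu)^n
= (3/5)^5
= 0.0778

0.0778


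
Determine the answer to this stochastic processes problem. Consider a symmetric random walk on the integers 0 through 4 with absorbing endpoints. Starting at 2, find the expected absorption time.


For symmetric RW on 0,...,N with absorbing barriers, E(i) = i*(N-i)
E(2) = 2 * 2 = 4

4


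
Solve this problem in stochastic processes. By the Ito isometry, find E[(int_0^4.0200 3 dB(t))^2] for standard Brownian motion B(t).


By Ito isometry: E[(int f dB)^2] = int f^2 dt
= 3^2 * 4.0200
= 9 * 4.0200 = 36.1800

36.1800


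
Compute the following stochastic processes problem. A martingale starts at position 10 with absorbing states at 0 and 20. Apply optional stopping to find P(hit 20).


By optional stopping theorem: E(M at tau) = M(0) = 10
P(hit 20)*20 + P(hit 0)*0 = 10
P(hit 20) = (10 - 0)/(20 - 0) = 1/2 = 0.5000

0.5000


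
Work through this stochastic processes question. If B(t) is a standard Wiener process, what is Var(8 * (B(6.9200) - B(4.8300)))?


Var(alpha*(B(t)-B(s))) = alpha^2 * (t-s)
= 8^2 * (6.9200 - 4.8300)
= 64 * 2.0900
= 133.7600

133.7600


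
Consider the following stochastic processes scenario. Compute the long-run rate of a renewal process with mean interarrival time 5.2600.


Long-run renewal rate = 1/E(X)
= 1/5.2600
= 0.1901

0.1901


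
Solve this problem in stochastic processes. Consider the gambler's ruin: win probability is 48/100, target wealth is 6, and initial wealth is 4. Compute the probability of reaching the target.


Gambler's ruin formula:
r = q/p = 0.5200/0.4800 = 1.0833
P(win) = (1 - r^i)/(1 - r^N)
= (1 - 1.0833^4)/(1 - 1.0833^6)
= 0.6121

0.6121


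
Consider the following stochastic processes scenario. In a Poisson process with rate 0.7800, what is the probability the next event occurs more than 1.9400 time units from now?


P(X > t) = exp(-lambda * t)
= exp(-0.7800 * 1.9400)
= exp(-1.5132) = 0.2202

0.2202


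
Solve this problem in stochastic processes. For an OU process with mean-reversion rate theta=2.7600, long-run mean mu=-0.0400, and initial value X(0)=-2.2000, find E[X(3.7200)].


E[X(t)] = mu + (X(0) - mu)*exp(-theta*t)
= -0.0400 + (-2.2000 - -0.0400)*exp(-2.7600*3.7200)
= -0.0400 + -2.1600 * 3.4755e-05
= -0.0401

-0.0401


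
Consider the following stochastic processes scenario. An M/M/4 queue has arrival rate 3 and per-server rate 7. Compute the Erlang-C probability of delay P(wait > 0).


a = lambda/mu = 0.4286
rho = a/c = 0.1071
Erlang-C formula applied:
C(c,a) = 0.0010

0.0010


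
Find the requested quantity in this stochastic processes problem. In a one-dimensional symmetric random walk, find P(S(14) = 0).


P(S(14) = 0) = C(14,7) / 4^7
= 3432 / 16384
= 0.2095

0.2095


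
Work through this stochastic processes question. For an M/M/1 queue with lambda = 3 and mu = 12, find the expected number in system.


rho = 3/12 = 0.2500
L = rho/(1-rho)
= 0.2500/0.7500
= 0.3333

0.3333


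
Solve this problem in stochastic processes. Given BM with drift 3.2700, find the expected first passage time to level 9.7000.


Expected first passage time = a/mu
= 9.7000/3.2700
= 2.9664

2.9664


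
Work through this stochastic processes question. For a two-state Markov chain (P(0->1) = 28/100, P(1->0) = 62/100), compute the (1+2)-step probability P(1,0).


P^3 = P^1 * P^2
Computing via matrix multiplication of the transition matrix.
Entry (1,0) of P^3 = 0.6882

0.6882


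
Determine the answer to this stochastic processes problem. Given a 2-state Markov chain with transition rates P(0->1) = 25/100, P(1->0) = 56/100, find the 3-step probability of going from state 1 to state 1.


Computing P^3 by matrix multiplication.
P = [[0.7500, 0.2500], [0.5600, 0.4400]]
After raising P to the power 3:
P^3(1,1) = 0.3134

0.3134


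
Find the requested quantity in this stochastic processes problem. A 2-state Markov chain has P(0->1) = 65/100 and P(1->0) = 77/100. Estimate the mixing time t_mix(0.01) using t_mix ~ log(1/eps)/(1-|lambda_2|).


lambda_2 = |1 - p01 - p10| = |1 - 0.6500 - 0.7700| = 0.4200
t_mix ~ log(1/eps)/(1 - |lambda_2|)
= log(100)/(1 - 0.4200) = 4.6052/0.5800
= 7.9399

7.9399


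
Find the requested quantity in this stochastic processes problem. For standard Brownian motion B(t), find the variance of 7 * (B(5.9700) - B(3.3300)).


Var(alpha*(B(t)-B(s))) = alpha^2 * (t-s)
= 7^2 * (5.9700 - 3.3300)
= 49 * 2.6400
= 129.3600

129.3600


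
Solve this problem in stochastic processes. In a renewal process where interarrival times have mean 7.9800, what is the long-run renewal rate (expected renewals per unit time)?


Long-run renewal rate = 1/E(X)
= 1/7.9800
= 0.1253

0.1253


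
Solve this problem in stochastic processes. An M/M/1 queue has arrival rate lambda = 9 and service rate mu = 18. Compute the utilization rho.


rho = lambda/mu
= 9/18
= 0.5000

0.5000


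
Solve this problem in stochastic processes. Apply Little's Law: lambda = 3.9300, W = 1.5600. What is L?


Little's Law: L = lambda * W
= 3.9300 * 1.5600
= 6.1308

6.1308


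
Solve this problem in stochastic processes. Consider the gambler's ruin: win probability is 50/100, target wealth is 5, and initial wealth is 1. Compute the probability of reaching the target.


p = 1/2: P(win) = i/N = 1/5
= 0.2000

0.2000


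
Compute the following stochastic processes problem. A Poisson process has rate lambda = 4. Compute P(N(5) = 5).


P(N(t)=k) = (lambda*t)^k * exp(-lambda*t) / k!
lambda*t = 20
= 20^5 * exp(-20) / 5!
= 3200000 * 2.0612e-09 / 120
= 5.4964e-05

5.4964e-05


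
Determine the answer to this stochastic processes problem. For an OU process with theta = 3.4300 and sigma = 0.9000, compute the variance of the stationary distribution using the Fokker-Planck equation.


Stationary variance = sigma^2 / (2*theta)
= 0.9000^2 / (2*3.4300)
= 0.8100 / 6.8600
= 0.1181

0.1181


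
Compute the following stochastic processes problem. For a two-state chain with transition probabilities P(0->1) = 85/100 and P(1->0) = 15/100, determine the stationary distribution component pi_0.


Stationary distribution: pi_0 = p10/(p01+p10), pi_1 = p01/(p01+p10)
p01 = 0.8500, p10 = 0.1500
pi_0 = 0.1500

0.1500


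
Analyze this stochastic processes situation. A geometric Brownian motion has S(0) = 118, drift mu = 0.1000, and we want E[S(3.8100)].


E[S(t)] = S(0) * exp(mu * t)
= 118 * exp(0.1000 * 3.8100)
= 118 * 1.4637
= 172.7222

172.7222


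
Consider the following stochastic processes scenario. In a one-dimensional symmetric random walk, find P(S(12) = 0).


P(S(12) = 0) = C(12,6) / 4^6
= 924 / 4096
= 0.2256

0.2256


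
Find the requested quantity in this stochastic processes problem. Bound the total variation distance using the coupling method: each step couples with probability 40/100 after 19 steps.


TV distance bound <= (1-delta)^n
= (1 - 0.4000)^19
= 0.6000^19
= 6.0936e-05

6.0936e-05


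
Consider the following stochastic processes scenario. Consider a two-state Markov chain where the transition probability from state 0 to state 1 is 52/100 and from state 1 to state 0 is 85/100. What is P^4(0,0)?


Computing P^4 by matrix multiplication.
P = [[0.4800, 0.5200], [0.8500, 0.1500]]
After raising P to the power 4:
P^4(0,0) = 0.6276

0.6276


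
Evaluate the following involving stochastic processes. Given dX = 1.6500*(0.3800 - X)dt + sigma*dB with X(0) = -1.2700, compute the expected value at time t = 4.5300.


E[X(t)] = mu + (X(0) - mu)*exp(-theta*t)
= 0.3800 + (-1.2700 - 0.3800)*exp(-1.6500*4.5300)
= 0.3800 + -1.6500 * 5.6737e-04
= 0.3791

0.3791


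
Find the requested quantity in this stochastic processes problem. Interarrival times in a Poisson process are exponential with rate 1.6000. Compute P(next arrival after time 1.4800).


P(X > t) = exp(-lambda * t)
= exp(-1.6000 * 1.4800)
= exp(-2.3680) = 0.0937

0.0937


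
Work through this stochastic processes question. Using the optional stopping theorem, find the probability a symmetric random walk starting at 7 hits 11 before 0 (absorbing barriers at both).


By optional stopping theorem: E(M at tau) = M(0) = 7
P(hit 11)*11 + P(hit 0)*0 = 7
P(hit 11) = (7 - 0)/(11 - 0) = 7/11 = 0.6364

0.6364


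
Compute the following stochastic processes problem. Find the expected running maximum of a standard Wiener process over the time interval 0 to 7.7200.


E(max B(s)) = sqrt(2t/pi)
= sqrt(2*7.7200/pi)
= sqrt(4.9147)
= 2.2169

2.2169


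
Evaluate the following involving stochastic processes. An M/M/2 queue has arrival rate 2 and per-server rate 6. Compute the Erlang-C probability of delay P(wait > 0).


a = lambda/mu = 0.3333
rho = a/c = 0.1667
Erlang-C formula applied:
C(c,a) = 0.0476

0.0476


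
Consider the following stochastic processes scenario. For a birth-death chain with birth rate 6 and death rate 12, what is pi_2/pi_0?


For birth-death process, pi_n/pi_0 = (lambda/mu)^n
= (6/12)^2
= 0.2500

0.2500


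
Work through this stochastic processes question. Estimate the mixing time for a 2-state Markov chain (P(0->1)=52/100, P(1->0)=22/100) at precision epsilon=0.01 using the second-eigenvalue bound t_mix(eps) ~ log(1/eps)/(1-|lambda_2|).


lambda_2 = |1 - p01 - p10| = |1 - 0.5200 - 0.2200| = 0.2600
t_mix ~ log(1/eps)/(1 - |lambda_2|)
= log(100)/(1 - 0.2600) = 4.6052/0.7400
= 6.2232

6.2232


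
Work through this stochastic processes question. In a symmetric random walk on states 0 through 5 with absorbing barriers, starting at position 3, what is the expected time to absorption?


For symmetric RW on 0,...,N with absorbing barriers, E(i) = i*(N-i)
E(3) = 3 * 2 = 6

6


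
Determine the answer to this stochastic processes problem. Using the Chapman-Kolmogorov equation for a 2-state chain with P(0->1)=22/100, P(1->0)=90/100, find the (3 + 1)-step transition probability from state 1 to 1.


P^4 = P^3 * P^1
Computing via matrix multiplication of the transition matrix.
Entry (1,1) of P^4 = 0.1966

0.1966


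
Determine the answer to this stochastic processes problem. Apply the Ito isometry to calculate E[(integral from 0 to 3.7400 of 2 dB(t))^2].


By Ito isometry: E[(int f dB)^2] = int f^2 dt
= 2^2 * 3.7400
= 4 * 3.7400 = 14.9600

14.9600


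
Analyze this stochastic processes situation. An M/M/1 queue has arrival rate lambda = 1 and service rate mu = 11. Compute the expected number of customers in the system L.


rho = 1/11 = 0.0909
L = rho/(1-rho)
= 0.0909/0.9091
= 0.1000

0.1000


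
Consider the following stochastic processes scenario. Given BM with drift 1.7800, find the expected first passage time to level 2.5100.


Expected first passage time = a/mu
= 2.5100/1.7800
= 1.4101

1.4101


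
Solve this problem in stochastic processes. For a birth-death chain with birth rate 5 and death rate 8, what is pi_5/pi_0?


For birth-death process, pi_n/pi_0 = (lambda/mu)^n
= (5/8)^5
= 0.0954

0.0954


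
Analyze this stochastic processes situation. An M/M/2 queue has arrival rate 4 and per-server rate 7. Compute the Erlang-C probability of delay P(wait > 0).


a = lambda/mu = 0.5714
rho = a/c = 0.2857
Erlang-C formula applied:
C(c,a) = 0.1270

0.1270


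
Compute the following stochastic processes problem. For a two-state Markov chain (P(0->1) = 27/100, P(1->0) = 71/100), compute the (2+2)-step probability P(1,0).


P^4 = P^2 * P^2
Computing via matrix multiplication of the transition matrix.
Entry (1,0) of P^4 = 0.7245

0.7245


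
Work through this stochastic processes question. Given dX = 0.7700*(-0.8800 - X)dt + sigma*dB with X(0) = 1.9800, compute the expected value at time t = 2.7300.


E[X(t)] = mu + (X(0) - mu)*exp(-theta*t)
= -0.8800 + (1.9800 - -0.8800)*exp(-0.7700*2.7300)
= -0.8800 + 2.8600 * 0.1222
= -0.5305

-0.5305


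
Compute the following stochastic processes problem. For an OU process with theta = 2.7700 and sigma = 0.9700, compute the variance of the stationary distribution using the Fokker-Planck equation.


Stationary variance = sigma^2 / (2*theta)
= 0.9700^2 / (2*2.7700)
= 0.9409 / 5.5400
= 0.1698

0.1698


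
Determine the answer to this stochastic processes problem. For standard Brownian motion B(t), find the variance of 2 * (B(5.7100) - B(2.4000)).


Var(alpha*(B(t)-B(s))) = alpha^2 * (t-s)
= 2^2 * (5.7100 - 2.4000)
= 4 * 3.3100
= 13.2400

13.2400


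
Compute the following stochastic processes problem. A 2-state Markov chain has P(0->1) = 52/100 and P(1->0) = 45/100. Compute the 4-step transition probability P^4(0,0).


Computing P^4 by matrix multiplication.
P = [[0.4800, 0.5200], [0.4500, 0.5500]]
After raising P to the power 4:
P^4(0,0) = 0.4639

0.4639


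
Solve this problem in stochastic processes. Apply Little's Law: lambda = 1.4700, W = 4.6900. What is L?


Little's Law: L = lambda * W
= 1.4700 * 4.6900
= 6.8943

6.8943


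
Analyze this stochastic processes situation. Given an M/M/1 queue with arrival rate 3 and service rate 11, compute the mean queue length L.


rho = 3/11 = 0.2727
L = rho/(1-rho)
= 0.2727/0.7273
= 0.3750

0.3750


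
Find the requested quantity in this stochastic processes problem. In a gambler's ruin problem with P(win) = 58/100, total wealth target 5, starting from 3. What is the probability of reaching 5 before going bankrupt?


Gambler's ruin formula:
r = q/p = 0.4200/0.5800 = 0.7241
P(win) = (1 - r^i)/(1 - r^N)
= (1 - 0.7241^3)/(1 - 0.7241^5)
= 0.7745

0.7745


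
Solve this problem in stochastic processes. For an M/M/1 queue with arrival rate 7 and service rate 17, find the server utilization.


rho = lambda/mu
= 7/17
= 0.4118

0.4118


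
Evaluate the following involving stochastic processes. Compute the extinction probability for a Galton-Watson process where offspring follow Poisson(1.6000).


Since mu = 1.6000 > 1, extinction prob q < 1.
Solve s = exp(mu*(s-1)) iteratively.
q = 0.3580

0.3580


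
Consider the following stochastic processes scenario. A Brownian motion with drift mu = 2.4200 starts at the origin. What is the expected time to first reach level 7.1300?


Expected first passage time = a/mu
= 7.1300/2.4200
= 2.9463

2.9463


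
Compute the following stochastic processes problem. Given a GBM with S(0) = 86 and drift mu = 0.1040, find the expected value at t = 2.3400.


E[S(t)] = S(0) * exp(mu * t)
= 86 * exp(0.1040 * 2.3400)
= 86 * 1.2755
= 109.6954

109.6954


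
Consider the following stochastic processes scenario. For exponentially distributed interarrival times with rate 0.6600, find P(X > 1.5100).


P(X > t) = exp(-lambda * t)
= exp(-0.6600 * 1.5100)
= exp(-0.9966) = 0.3691

0.3691


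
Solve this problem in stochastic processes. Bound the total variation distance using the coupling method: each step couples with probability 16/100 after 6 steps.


TV distance bound <= (1-delta)^n
= (1 - 0.1600)^6
= 0.8400^6
= 0.3513

0.3513


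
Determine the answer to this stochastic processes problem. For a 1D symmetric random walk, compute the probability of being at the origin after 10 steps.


P(S(10) = 0) = C(10,5) / 4^5
= 252 / 1024
= 0.2461

0.2461


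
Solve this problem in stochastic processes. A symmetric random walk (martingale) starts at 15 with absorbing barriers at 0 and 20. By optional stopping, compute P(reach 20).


By optional stopping theorem: E(M at tau) = M(0) = 15
P(hit 20)*20 + P(hit 0)*0 = 15
P(hit 20) = (15 - 0)/(20 - 0) = 3/4 = 0.7500

0.7500


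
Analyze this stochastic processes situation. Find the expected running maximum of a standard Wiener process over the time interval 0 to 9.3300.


E(max B(s)) = sqrt(2t/pi)
= sqrt(2*9.3300/pi)
= sqrt(5.9397)
= 2.4371

2.4371


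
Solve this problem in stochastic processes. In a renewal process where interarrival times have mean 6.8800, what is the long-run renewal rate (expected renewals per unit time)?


Long-run renewal rate = 1/E(X)
= 1/6.8800
= 0.1453

0.1453


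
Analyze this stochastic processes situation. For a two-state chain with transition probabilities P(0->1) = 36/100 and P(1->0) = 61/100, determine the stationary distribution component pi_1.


Stationary distribution: pi_0 = p10/(p01+p10), pi_1 = p01/(p01+p10)
p01 = 0.3600, p10 = 0.6100
pi_1 = 0.3711

0.3711


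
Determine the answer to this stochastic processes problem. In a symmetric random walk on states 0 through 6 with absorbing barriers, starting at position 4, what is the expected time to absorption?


For symmetric RW on 0,...,N with absorbing barriers, E(i) = i*(N-i)
E(4) = 4 * 2 = 8

8


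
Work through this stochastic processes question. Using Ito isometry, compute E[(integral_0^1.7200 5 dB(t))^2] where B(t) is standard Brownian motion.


By Ito isometry: E[(int f dB)^2] = int f^2 dt
= 5^2 * 1.7200
= 25 * 1.7200 = 43.0000

43.0000


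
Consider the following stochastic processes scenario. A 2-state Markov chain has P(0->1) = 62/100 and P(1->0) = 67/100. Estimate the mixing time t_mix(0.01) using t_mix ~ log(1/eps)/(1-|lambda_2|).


lambda_2 = |1 - p01 - p10| = |1 - 0.6200 - 0.6700| = 0.2900
t_mix ~ log(1/eps)/(1 - |lambda_2|)
= log(100)/(1 - 0.2900) = 4.6052/0.7100
= 6.4862

6.4862


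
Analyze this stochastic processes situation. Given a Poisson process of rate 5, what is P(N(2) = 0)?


P(N(t)=k) = (lambda*t)^k * exp(-lambda*t) / k!
lambda*t = 10
= 10^0 * exp(-10) / 0!
= 1 * 4.5400e-05 / 1
= 4.5400e-05

4.5400e-05


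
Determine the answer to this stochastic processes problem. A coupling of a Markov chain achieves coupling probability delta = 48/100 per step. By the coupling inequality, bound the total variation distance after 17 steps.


TV distance bound <= (1-delta)^n
= (1 - 0.4800)^17
= 0.5200^17
= 1.4861e-05

1.4861e-05


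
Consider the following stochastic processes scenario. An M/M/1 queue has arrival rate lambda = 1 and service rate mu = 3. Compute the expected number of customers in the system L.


rho = 1/3 = 0.3333
L = rho/(1-rho)
= 0.3333/0.6667
= 0.5000

0.5000


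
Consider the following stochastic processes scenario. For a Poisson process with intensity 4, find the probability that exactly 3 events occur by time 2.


P(N(t)=k) = (lambda*t)^k * exp(-lambda*t) / k!
lambda*t = 8
= 8^3 * exp(-8) / 3!
= 512 * 3.3546e-04 / 6
= 0.0286

0.0286


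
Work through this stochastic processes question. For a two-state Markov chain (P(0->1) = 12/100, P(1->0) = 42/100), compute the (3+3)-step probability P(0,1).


P^6 = P^3 * P^3
Computing via matrix multiplication of the transition matrix.
Entry (0,1) of P^6 = 0.2201

0.2201


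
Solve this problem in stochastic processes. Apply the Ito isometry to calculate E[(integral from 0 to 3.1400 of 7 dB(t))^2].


By Ito isometry: E[(int f dB)^2] = int f^2 dt
= 7^2 * 3.1400
= 49 * 3.1400 = 153.8600

153.8600


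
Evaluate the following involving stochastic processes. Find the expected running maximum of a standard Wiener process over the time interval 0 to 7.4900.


E(max B(s)) = sqrt(2t/pi)
= sqrt(2*7.4900/pi)
= sqrt(4.7683)
= 2.1836

2.1836


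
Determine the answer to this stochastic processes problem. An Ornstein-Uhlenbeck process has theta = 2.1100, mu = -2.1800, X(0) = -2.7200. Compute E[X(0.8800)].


E[X(t)] = mu + (X(0) - mu)*exp(-theta*t)
= -2.1800 + (-2.7200 - -2.1800)*exp(-2.1100*0.8800)
= -2.1800 + -0.5400 * 0.1562
= -2.2643

-2.2643


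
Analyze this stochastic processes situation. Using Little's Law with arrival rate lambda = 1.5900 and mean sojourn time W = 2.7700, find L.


Little's Law: L = lambda * W
= 1.5900 * 2.7700
= 4.4043

4.4043


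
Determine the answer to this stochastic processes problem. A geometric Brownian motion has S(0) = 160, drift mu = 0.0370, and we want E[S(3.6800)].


E[S(t)] = S(0) * exp(mu * t)
= 160 * exp(0.0370 * 3.6800)
= 160 * 1.1459
= 183.3384

183.3384


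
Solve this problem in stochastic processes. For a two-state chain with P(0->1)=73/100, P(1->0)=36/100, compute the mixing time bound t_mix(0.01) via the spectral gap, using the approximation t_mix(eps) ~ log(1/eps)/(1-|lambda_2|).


lambda_2 = |1 - p01 - p10| = |1 - 0.7300 - 0.3600| = 0.0900
t_mix ~ log(1/eps)/(1 - |lambda_2|)
= log(100)/(1 - 0.0900) = 4.6052/0.9100
= 5.0606

5.0606


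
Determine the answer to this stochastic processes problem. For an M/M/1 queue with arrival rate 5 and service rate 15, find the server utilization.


rho = lambda/mu
= 5/15
= 0.3333

0.3333


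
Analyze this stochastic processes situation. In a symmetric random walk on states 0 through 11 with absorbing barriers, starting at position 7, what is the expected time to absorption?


For symmetric RW on 0,...,N with absorbing barriers, E(i) = i*(N-i)
E(7) = 7 * 4 = 28

28


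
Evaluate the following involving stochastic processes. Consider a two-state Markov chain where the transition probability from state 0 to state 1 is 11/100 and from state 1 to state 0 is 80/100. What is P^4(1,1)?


Computing P^4 by matrix multiplication.
P = [[0.8900, 0.1100], [0.8000, 0.2000]]
After raising P to the power 4:
P^4(1,1) = 0.1209

0.1209


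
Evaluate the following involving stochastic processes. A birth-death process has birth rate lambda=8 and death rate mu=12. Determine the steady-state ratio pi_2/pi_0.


For birth-death process, pi_n/pi_0 = (lambda/mu)^n
= (8/12)^2
= 0.4444

0.4444


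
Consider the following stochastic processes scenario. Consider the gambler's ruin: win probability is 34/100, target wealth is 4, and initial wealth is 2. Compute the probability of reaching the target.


Gambler's ruin formula:
r = q/p = 0.6600/0.3400 = 1.9412
P(win) = (1 - r^i)/(1 - r^N)
= (1 - 1.9412^2)/(1 - 1.9412^4)
= 0.2097

0.2097


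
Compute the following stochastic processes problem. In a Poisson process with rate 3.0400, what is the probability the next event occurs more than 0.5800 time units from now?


P(X > t) = exp(-lambda * t)
= exp(-3.0400 * 0.5800)
= exp(-1.7632) = 0.1715

0.1715


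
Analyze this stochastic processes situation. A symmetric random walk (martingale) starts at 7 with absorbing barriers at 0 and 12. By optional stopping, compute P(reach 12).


By optional stopping theorem: E(M at tau) = M(0) = 7
P(hit 12)*12 + P(hit 0)*0 = 7
P(hit 12) = (7 - 0)/(12 - 0) = 7/12 = 0.5833

0.5833


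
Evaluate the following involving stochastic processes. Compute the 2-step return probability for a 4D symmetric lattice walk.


P(return in 2 steps) = P(reverse first step) = 1/(2d)
= 1/8
= 0.1250

0.1250


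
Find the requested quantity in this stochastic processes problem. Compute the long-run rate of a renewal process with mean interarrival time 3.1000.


Long-run renewal rate = 1/E(X)
= 1/3.1000
= 0.3226

0.3226


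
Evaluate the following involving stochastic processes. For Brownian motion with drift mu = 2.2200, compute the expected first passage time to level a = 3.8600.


Expected first passage time = a/mu
= 3.8600/2.2200
= 1.7387

1.7387


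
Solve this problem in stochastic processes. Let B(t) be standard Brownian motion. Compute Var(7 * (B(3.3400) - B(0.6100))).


Var(alpha*(B(t)-B(s))) = alpha^2 * (t-s)
= 7^2 * (3.3400 - 0.6100)
= 49 * 2.7300
= 133.7700

133.7700
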